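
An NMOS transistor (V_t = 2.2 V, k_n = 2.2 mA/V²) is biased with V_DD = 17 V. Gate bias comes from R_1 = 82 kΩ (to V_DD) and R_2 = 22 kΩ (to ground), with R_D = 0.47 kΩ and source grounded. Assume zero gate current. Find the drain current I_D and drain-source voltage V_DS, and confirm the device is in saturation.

I_D ≈ 2.1 mA, V_DS ≈ 16 V

V_G = V_DD·R_2/(R_1+R_2) = 17×22/104 = 3.6 V. With the source grounded, V_GS = V_G = 3.6 V.
Assume saturation: I_D = (k_n/2)(V_GS − V_t)² = (2.2/2)×(3.6 − 2.2)² = 1.1×1.4² = 2.14 mA.
V_DS = V_DD − I_D·R_D = 17 − 2.14×0.47 = 16 V.
Saturation requires V_DS ≥ V_GS − V_t = 1.4 V; 16 ≥ 1.4 ✓.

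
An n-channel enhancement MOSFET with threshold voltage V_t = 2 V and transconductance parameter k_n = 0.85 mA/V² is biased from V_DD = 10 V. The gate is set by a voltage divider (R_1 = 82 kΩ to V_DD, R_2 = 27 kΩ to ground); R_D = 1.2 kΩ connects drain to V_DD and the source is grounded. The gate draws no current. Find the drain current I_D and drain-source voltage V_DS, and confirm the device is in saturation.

V_G = V_DD·R_2/(R_1+R_2) = 10×27/109 = 2.48 V. With the source grounded, V_GS = V_G = 2.48 V.
Assume saturation: I_D = (k_n/2)(V_GS − V_t)² = (0.85/2)×(2.48 − 2)² = 0.425×0.477² = 0.0967 mA.
V_DS = V_DD − I_D·R_D = 10 − 0.0967×1.2 = 9.88 V.
Saturation requires V_DS ≥ V_GS − V_t = 0.477 V; 9.88 ≥ 0.477 ✓.

I_D ≈ 0.097 mA, V_DS ≈ 9.9 V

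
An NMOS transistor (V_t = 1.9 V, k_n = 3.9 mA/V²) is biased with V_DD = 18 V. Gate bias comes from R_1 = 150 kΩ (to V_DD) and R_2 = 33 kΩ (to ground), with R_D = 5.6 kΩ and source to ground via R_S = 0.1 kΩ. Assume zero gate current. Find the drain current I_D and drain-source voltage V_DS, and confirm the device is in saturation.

V_G = V_DD·R_2/(R_1+R_2) = 18×33/183 = 3.25 V.
Assume saturation: I_D = (k_n/2)(V_GS − V_t)² with V_GS = V_G − I_D·R_S = 3.25 − 0.1·I_D.
Substituting gives 0.0195·I_D² − 1.52·I_D + 3.53 = 0, with roots I_D = 2.39 or 75.8 mA.
The root I_D = 75.8 mA gives V_GS = -4.34 V ≤ V_t, so take I_D = 2.39 mA.
Then V_GS = 3.01 V and V_DS = V_DD − I_D(R_D+R_S) = 18 − 2.39×5.7 = 4.38 V.
Saturation requires V_DS ≥ V_GS − V_t = 1.11 V; 4.38 ≥ 1.11 ✓.

I_D ≈ 2.4 mA, V_DS ≈ 4.4 V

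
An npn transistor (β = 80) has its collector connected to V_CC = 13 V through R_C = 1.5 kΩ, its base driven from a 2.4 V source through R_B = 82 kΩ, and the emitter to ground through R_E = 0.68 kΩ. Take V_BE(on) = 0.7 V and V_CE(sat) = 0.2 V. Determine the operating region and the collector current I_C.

active; I_C ≈ 0.99 mA

Assume active. Base-emitter loop: I_B = (V_BB − V_BE)/(R_B + (β+1)R_E) = (2.4 − 0.7)/(82 + 81×0.68) = 0.0124 mA.
I_C = β·I_B = 80×0.0124 = 0.992 mA.
V_CE = V_CC − I_C·R_C − I_E·R_E = 13 − 0.992×1.5 − 1×0.68 = 10.8 V > V_CE(sat), so the active-region assumption holds.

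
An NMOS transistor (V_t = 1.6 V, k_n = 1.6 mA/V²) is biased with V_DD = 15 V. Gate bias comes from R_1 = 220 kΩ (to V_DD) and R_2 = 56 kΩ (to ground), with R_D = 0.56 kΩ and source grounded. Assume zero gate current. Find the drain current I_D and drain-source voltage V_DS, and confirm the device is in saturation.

I_D ≈ 1.7 mA, V_DS ≈ 14 V

V_G = V_DD·R_2/(R_1+R_2) = 15×56/276 = 3.04 V. With the source grounded, V_GS = V_G = 3.04 V.
Assume saturation: I_D = (k_n/2)(V_GS − V_t)² = (1.6/2)×(3.04 − 1.6)² = 0.8×1.44² = 1.67 mA.
V_DS = V_DD − I_D·R_D = 15 − 1.67×0.56 = 14.1 V.
Saturation requires V_DS ≥ V_GS − V_t = 1.44 V; 14.1 ≥ 1.44 ✓.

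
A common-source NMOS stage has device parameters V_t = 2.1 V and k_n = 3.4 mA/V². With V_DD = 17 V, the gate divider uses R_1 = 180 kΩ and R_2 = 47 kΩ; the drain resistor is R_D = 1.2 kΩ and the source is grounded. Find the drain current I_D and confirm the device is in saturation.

V_G = V_DD·R_2/(R_1+R_2) = 17×47/227 = 3.52 V. With the source grounded, V_GS = V_G = 3.52 V.
Assume saturation: I_D = (k_n/2)(V_GS − V_t)² = (3.4/2)×(3.52 − 2.1)² = 1.7×1.42² = 3.43 mA.
V_DS = V_DD − I_D·R_D = 17 − 3.43×1.2 = 12.9 V.
Saturation requires V_DS ≥ V_GS − V_t = 1.42 V; 12.9 ≥ 1.42 ✓.

I_D ≈ 3.4 mA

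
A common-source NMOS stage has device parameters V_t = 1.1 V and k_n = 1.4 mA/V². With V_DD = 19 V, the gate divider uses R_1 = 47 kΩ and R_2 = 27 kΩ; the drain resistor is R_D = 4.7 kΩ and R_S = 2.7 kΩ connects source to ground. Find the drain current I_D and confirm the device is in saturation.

I_D ≈ 1.6 mA

V_G = V_DD·R_2/(R_1+R_2) = 19×27/74 = 6.93 V.
Assume saturation: I_D = (k_n/2)(V_GS − V_t)² with V_GS = V_G − I_D·R_S = 6.93 − 2.7·I_D.
Substituting gives 5.1·I_D² − 23·I_D + 23.8 = 0, with roots I_D = 1.6 or 2.92 mA.
The root I_D = 2.92 mA gives V_GS = -0.941 V ≤ V_t, so take I_D = 1.6 mA.
Then V_GS = 2.61 V and V_DS = V_DD − I_D(R_D+R_S) = 19 − 1.6×7.4 = 7.16 V.
Saturation requires V_DS ≥ V_GS − V_t = 1.51 V; 7.16 ≥ 1.51 ✓.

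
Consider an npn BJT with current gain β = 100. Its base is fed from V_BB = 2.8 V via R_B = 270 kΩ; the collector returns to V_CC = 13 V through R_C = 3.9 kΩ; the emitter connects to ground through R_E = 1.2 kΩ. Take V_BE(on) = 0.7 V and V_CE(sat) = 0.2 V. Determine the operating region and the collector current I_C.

active; I_C ≈ 0.54 mA

Assume active. Base-emitter loop: I_B = (V_BB − V_BE)/(R_B + (β+1)R_E) = (2.8 − 0.7)/(270 + 101×1.2) = 0.00537 mA.
I_C = β·I_B = 100×0.00537 = 0.537 mA.
V_CE = V_CC − I_C·R_C − I_E·R_E = 13 − 0.537×3.9 − 0.542×1.2 = 10.3 V > V_CE(sat), so the active-region assumption holds.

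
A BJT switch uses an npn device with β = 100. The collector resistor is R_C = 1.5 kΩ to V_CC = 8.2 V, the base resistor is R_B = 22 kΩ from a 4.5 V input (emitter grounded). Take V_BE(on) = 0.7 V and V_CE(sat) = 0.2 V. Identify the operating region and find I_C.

Assume active: I_B = (4.5 − 0.7)/22 = 0.173 mA, giving I_C = β·I_B = 17.3 mA.
But then V_CE = 8.2 − 17.3×1.5 = -17.7 V < V_CE(sat) = 0.2 V — impossible in the active region.
So the transistor is saturated. With V_CE = 0.2 V, I_C = (V_CC − 0.2)/R_C = 8/1.5 = 5.33 mA.
Check: β·I_B = 17.3 mA > I_C = 5.33 mA, confirming saturation.

saturation; I_C ≈ 5.3 mA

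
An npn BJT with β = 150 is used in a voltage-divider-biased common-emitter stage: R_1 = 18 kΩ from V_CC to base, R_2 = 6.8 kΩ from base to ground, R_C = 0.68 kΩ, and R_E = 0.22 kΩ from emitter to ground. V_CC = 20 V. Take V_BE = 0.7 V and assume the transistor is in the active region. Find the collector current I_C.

Thevenize the base divider: V_Th = V_CC·R_2/(R_1+R_2) = 20×6.8/24.8 = 5.48 V, R_Th = R_1‖R_2 = 4.94 kΩ.
Base-emitter loop: V_Th = I_B·R_Th + V_BE + (β+1)I_B·R_E, so I_B = (5.48 − 0.7) / (4.94 + 151×0.22) = 0.125 mA.
I_C = β·I_B = 150×0.125 = 18.8 mA, and I_E = (β+1)I_B = 18.9 mA.
V_CE = V_CC − I_C·R_C − I_E·R_E = 20 − 18.8×0.68 − 18.9×0.22 = 3.05 V.
V_CE = 3.05 V > 0.2 V confirms active-region operation.

I_C ≈ 19 mA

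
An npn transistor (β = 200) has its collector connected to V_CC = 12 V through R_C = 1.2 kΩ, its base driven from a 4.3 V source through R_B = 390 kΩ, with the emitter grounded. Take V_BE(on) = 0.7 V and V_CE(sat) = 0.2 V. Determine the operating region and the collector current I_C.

active; I_C ≈ 1.8 mA

Assume active. Base-emitter loop: I_B = (V_BB − V_BE)/R_B = (4.3 − 0.7)/390 = 0.00923 mA.
I_C = β·I_B = 200×0.00923 = 1.85 mA.
V_CE = V_CC − I_C·R_C = 12 − 1.85×1.2 = 9.78 V > V_CE(sat), so the active-region assumption holds.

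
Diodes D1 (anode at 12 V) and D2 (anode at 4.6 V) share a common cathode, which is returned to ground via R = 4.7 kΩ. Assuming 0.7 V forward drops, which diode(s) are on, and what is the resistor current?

Only D1 conducts; I_R ≈ 2.4 mA

Assume both conduct. Then node N would need to be at both 12−0.7 = 11.3 V and 4.6−0.7 = 3.9 V, which is impossible.
Assume only D1 conducts: V_N = 12 − 0.7 = 11.3 V, so I_R = 11.3/4.7 = 2.4 mA.
Check D2: its anode-to-cathode voltage is 4.6 − 11.3 = -6.7 V < 0.7 V, so it is off. The assumption is consistent.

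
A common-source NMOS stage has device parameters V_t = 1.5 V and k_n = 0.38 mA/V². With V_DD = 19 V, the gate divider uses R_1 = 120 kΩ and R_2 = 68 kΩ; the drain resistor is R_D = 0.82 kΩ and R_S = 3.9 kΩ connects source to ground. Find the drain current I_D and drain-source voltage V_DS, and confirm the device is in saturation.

I_D ≈ 0.84 mA, V_DS ≈ 15 V

V_G = V_DD·R_2/(R_1+R_2) = 19×68/188 = 6.87 V.
Assume saturation: I_D = (k_n/2)(V_GS − V_t)² with V_GS = V_G − I_D·R_S = 6.87 − 3.9·I_D.
Substituting gives 2.89·I_D² − 8.96·I_D + 5.48 = 0, with roots I_D = 0.839 or 2.26 mA.
The root I_D = 2.26 mA gives V_GS = -1.95 V ≤ V_t, so take I_D = 0.839 mA.
Then V_GS = 3.6 V and V_DS = V_DD − I_D(R_D+R_S) = 19 − 0.839×4.72 = 15 V.
Saturation requires V_DS ≥ V_GS − V_t = 2.1 V; 15 ≥ 2.1 ✓.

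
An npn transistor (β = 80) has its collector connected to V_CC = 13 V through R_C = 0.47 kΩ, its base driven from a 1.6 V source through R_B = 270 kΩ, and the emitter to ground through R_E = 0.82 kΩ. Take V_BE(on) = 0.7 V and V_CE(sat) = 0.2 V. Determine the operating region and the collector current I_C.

Assume active. Base-emitter loop: I_B = (V_BB − V_BE)/(R_B + (β+1)R_E) = (1.6 − 0.7)/(270 + 81×0.82) = 0.00268 mA.
I_C = β·I_B = 80×0.00268 = 0.214 mA.
V_CE = V_CC − I_C·R_C − I_E·R_E = 13 − 0.214×0.47 − 0.217×0.82 = 12.7 V > V_CE(sat), so the active-region assumption holds.

active; I_C ≈ 0.21 mA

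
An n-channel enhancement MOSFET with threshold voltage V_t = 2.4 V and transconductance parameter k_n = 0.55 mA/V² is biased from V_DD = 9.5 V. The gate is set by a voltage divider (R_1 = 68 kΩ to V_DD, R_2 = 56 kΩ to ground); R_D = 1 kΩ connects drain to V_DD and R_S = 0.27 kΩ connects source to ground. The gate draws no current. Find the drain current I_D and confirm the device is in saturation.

V_G = V_DD·R_2/(R_1+R_2) = 9.5×56/124 = 4.29 V.
Assume saturation: I_D = (k_n/2)(V_GS − V_t)² with V_GS = V_G − I_D·R_S = 4.29 − 0.27·I_D.
Substituting gives 0.02·I_D² − 1.28·I_D + 0.983 = 0, with roots I_D = 0.777 or 63.1 mA.
The root I_D = 63.1 mA gives V_GS = -12.7 V ≤ V_t, so take I_D = 0.777 mA.
Then V_GS = 4.08 V and V_DS = V_DD − I_D(R_D+R_S) = 9.5 − 0.777×1.27 = 8.51 V.
Saturation requires V_DS ≥ V_GS − V_t = 1.68 V; 8.51 ≥ 1.68 ✓.

I_D ≈ 0.78 mA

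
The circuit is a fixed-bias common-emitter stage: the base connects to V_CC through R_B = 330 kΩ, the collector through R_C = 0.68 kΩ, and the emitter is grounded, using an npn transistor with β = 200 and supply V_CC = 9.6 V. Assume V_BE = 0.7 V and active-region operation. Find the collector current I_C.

I_C ≈ 5.4 mA

Base loop: V_CC = I_B·R_B + V_BE, so I_B = (9.6 − 0.7)/330 kΩ = 0.027 mA.
In the active region I_C = β·I_B = 200 × 0.027 = 5.39 mA.
Collector loop: V_CE = V_CC − I_C·R_C = 9.6 − 5.39×0.68 = 5.93 V.
Since V_CE = 5.93 V > V_CE(sat) ≈ 0.2 V, the transistor is in the active region as assumed.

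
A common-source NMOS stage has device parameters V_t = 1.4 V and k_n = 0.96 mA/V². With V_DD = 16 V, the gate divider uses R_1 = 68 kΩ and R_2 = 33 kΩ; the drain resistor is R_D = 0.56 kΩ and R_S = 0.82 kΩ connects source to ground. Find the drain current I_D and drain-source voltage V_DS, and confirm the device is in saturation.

V_G = V_DD·R_2/(R_1+R_2) = 16×33/101 = 5.23 V.
Assume saturation: I_D = (k_n/2)(V_GS − V_t)² with V_GS = V_G − I_D·R_S = 5.23 − 0.82·I_D.
Substituting gives 0.323·I_D² − 4.01·I_D + 7.03 = 0, with roots I_D = 2.11 or 10.3 mA.
The root I_D = 10.3 mA gives V_GS = -3.24 V ≤ V_t, so take I_D = 2.11 mA.
Then V_GS = 3.5 V and V_DS = V_DD − I_D(R_D+R_S) = 16 − 2.11×1.38 = 13.1 V.
Saturation requires V_DS ≥ V_GS − V_t = 2.1 V; 13.1 ≥ 2.1 ✓.

I_D ≈ 2.1 mA, V_DS ≈ 13 V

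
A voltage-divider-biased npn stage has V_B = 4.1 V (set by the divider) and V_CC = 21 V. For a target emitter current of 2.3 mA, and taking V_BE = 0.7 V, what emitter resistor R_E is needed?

V_E = V_B − V_BE = 4.1 − 0.7 = 3.4 V.
R_E = V_E / I_E = 3.4 / 2.3 = 1.48 kΩ.

R_E ≈ 1.5 kΩ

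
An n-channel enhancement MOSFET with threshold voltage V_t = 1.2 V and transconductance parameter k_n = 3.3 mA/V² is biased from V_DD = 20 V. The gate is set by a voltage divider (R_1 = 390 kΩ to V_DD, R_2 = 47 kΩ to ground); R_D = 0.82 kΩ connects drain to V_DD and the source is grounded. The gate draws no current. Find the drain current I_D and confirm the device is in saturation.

V_G = V_DD·R_2/(R_1+R_2) = 20×47/437 = 2.15 V. With the source grounded, V_GS = V_G = 2.15 V.
Assume saturation: I_D = (k_n/2)(V_GS − V_t)² = (3.3/2)×(2.15 − 1.2)² = 1.65×0.951² = 1.49 mA.
V_DS = V_DD − I_D·R_D = 20 − 1.49×0.82 = 18.8 V.
Saturation requires V_DS ≥ V_GS − V_t = 0.951 V; 18.8 ≥ 0.951 ✓.

I_D ≈ 1.5 mA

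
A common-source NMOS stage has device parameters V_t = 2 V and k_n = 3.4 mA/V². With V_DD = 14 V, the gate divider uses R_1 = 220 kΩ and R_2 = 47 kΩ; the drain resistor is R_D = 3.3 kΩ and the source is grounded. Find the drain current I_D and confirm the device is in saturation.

I_D ≈ 0.37 mA

V_G = V_DD·R_2/(R_1+R_2) = 14×47/267 = 2.46 V. With the source grounded, V_GS = V_G = 2.46 V.
Assume saturation: I_D = (k_n/2)(V_GS − V_t)² = (3.4/2)×(2.46 − 2)² = 1.7×0.464² = 0.367 mA.
V_DS = V_DD − I_D·R_D = 14 − 0.367×3.3 = 12.8 V.
Saturation requires V_DS ≥ V_GS − V_t = 0.464 V; 12.8 ≥ 0.464 ✓.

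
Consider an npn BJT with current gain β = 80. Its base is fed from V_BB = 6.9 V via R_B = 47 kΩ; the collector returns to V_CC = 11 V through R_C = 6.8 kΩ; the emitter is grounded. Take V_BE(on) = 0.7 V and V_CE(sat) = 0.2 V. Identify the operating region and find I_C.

saturation; I_C ≈ 1.6 mA

Assume active: I_B = (6.9 − 0.7)/47 = 0.132 mA, giving I_C = β·I_B = 10.6 mA.
But then V_CE = 11 − 10.6×6.8 = -60.8 V < V_CE(sat) = 0.2 V — impossible in the active region.
So the transistor is saturated. With V_CE = 0.2 V, I_C = (V_CC − 0.2)/R_C = 10.8/6.8 = 1.59 mA.
Check: β·I_B = 10.6 mA > I_C = 1.59 mA, confirming saturation.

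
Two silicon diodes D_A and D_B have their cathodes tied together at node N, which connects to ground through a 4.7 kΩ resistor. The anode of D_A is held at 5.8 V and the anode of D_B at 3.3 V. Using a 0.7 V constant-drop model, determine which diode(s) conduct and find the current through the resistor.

Only D_A conducts; I_R ≈ 1.1 mA

Assume both conduct. Then node N would need to be at both 5.8−0.7 = 5.1 V and 3.3−0.7 = 2.6 V, which is impossible.
Assume only D_A conducts: V_N = 5.8 − 0.7 = 5.1 V, so I_R = 5.1/4.7 = 1.09 mA.
Check D_B: its anode-to-cathode voltage is 3.3 − 5.1 = -1.8 V < 0.7 V, so it is off. The assumption is consistent.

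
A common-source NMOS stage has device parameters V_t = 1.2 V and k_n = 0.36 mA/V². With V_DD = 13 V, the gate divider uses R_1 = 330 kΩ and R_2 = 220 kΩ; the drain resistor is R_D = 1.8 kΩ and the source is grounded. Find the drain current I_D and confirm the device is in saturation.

I_D ≈ 2.9 mA

V_G = V_DD·R_2/(R_1+R_2) = 13×220/550 = 5.2 V. With the source grounded, V_GS = V_G = 5.2 V.
Assume saturation: I_D = (k_n/2)(V_GS − V_t)² = (0.36/2)×(5.2 − 1.2)² = 0.18×4² = 2.88 mA.
V_DS = V_DD − I_D·R_D = 13 − 2.88×1.8 = 7.82 V.
Saturation requires V_DS ≥ V_GS − V_t = 4 V; 7.82 ≥ 4 ✓.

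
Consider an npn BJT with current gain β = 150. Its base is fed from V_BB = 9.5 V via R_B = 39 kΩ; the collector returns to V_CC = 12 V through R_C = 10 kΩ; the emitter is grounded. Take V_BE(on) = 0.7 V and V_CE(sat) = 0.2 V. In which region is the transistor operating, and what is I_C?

Assume active: I_B = (9.5 − 0.7)/39 = 0.226 mA, giving I_C = β·I_B = 33.8 mA.
But then V_CE = 12 − 33.8×10 = -326 V < V_CE(sat) = 0.2 V — impossible in the active region.
So the transistor is saturated. With V_CE = 0.2 V, I_C = (V_CC − 0.2)/R_C = 11.8/10 = 1.18 mA.
Check: β·I_B = 33.8 mA > I_C = 1.18 mA, confirming saturation.

saturation; I_C ≈ 1.2 mA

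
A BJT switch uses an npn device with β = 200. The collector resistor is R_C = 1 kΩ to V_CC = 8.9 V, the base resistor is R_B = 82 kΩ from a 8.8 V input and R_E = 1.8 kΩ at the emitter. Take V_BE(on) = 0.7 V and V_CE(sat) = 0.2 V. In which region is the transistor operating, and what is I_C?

Assume active: I_B = (8.8 − 0.7)/(82 + 201×1.8) = 0.0183 mA, I_C = β·I_B = 3.65 mA.
Then V_CE = 8.9 − 3.65×1 − 3.67×1.8 = -1.35 V < 0.2 V — the active assumption fails.
Re-solve with V_CE = 0.2 V. KCL at the emitter: V_E/R_E = (V_BB−0.7−V_E)/R_B + (V_CC−0.2−V_E)/R_C, giving V_E = 5.61 V.
I_C = (V_CC − 0.2 − V_E)/R_C = (8.7 − 5.61)/1 = 3.09 mA.
Check: I_B = (8.1 − 5.61)/82 = 0.0303 mA, and β·I_B = 6.07 mA > I_C, confirming saturation.

saturation; I_C ≈ 3.1 mA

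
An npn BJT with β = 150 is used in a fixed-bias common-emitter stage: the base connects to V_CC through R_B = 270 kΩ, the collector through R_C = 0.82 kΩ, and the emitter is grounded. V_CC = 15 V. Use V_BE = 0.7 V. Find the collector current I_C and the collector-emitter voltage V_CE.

Base loop: V_CC = I_B·R_B + V_BE, so I_B = (15 − 0.7)/270 kΩ = 0.053 mA.
In the active region I_C = β·I_B = 150 × 0.053 = 7.94 mA.
Collector loop: V_CE = V_CC − I_C·R_C = 15 − 7.94×0.82 = 8.49 V.
Since V_CE = 8.49 V > V_CE(sat) ≈ 0.2 V, the transistor is in the active region as assumed.

I_C ≈ 7.9 mA, V_CE ≈ 8.5 V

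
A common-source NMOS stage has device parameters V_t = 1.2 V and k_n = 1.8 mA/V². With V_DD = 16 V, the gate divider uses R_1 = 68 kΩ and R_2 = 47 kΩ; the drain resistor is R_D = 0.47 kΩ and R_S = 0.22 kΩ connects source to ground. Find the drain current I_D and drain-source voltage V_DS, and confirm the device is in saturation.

I_D ≈ 9.5 mA, V_DS ≈ 9.4 V

V_G = V_DD·R_2/(R_1+R_2) = 16×47/115 = 6.54 V.
Assume saturation: I_D = (k_n/2)(V_GS − V_t)² with V_GS = V_G − I_D·R_S = 6.54 − 0.22·I_D.
Substituting gives 0.0436·I_D² − 3.11·I_D + 25.7 = 0, with roots I_D = 9.5 or 62 mA.
The root I_D = 62 mA gives V_GS = -7.1 V ≤ V_t, so take I_D = 9.5 mA.
Then V_GS = 4.45 V and V_DS = V_DD − I_D(R_D+R_S) = 16 − 9.5×0.69 = 9.44 V.
Saturation requires V_DS ≥ V_GS − V_t = 3.25 V; 9.44 ≥ 3.25 ✓.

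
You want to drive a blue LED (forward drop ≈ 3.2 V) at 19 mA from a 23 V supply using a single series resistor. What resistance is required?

R ≈ 1 kΩ

The resistor drops V_S − V_D = 23 − 3.2 = 19.8 V at 19 mA.
R = 19.8 V / 19 mA = 1.04 kΩ.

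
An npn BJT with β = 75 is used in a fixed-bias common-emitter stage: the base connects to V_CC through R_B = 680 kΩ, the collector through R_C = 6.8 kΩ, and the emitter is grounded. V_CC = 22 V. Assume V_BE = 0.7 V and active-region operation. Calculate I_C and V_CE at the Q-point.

Base loop: V_CC = I_B·R_B + V_BE, so I_B = (22 − 0.7)/680 kΩ = 0.0313 mA.
In the active region I_C = β·I_B = 75 × 0.0313 = 2.35 mA.
Collector loop: V_CE = V_CC − I_C·R_C = 22 − 2.35×6.8 = 6.02 V.
Since V_CE = 6.02 V > V_CE(sat) ≈ 0.2 V, the transistor is in the active region as assumed.

I_C ≈ 2.3 mA, V_CE ≈ 6 V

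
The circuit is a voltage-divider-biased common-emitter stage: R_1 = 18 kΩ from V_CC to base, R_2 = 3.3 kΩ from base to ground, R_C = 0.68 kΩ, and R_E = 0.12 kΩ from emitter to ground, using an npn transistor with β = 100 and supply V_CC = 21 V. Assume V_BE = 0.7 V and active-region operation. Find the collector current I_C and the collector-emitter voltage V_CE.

Thevenize the base divider: V_Th = V_CC·R_2/(R_1+R_2) = 21×3.3/21.3 = 3.25 V, R_Th = R_1‖R_2 = 2.79 kΩ.
Base-emitter loop: V_Th = I_B·R_Th + V_BE + (β+1)I_B·R_E, so I_B = (3.25 − 0.7) / (2.79 + 101×0.12) = 0.171 mA.
I_C = β·I_B = 100×0.171 = 17.1 mA, and I_E = (β+1)I_B = 17.3 mA.
V_CE = V_CC − I_C·R_C − I_E·R_E = 21 − 17.1×0.68 − 17.3×0.12 = 7.28 V.
V_CE = 7.28 V > 0.2 V confirms active-region operation.

I_C ≈ 17 mA, V_CE ≈ 7.3 V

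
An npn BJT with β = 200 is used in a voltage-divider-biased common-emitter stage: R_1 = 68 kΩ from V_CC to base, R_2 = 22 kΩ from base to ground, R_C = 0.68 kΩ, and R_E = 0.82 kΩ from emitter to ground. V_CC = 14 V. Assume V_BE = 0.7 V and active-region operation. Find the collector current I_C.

Thevenize the base divider: V_Th = V_CC·R_2/(R_1+R_2) = 14×22/90 = 3.42 V, R_Th = R_1‖R_2 = 16.6 kΩ.
Base-emitter loop: V_Th = I_B·R_Th + V_BE + (β+1)I_B·R_E, so I_B = (3.42 − 0.7) / (16.6 + 201×0.82) = 0.015 mA.
I_C = β·I_B = 200×0.015 = 3 mA, and I_E = (β+1)I_B = 3.02 mA.
V_CE = V_CC − I_C·R_C − I_E·R_E = 14 − 3×0.68 − 3.02×0.82 = 9.49 V.
V_CE = 9.49 V > 0.2 V confirms active-region operation.

I_C ≈ 3 mA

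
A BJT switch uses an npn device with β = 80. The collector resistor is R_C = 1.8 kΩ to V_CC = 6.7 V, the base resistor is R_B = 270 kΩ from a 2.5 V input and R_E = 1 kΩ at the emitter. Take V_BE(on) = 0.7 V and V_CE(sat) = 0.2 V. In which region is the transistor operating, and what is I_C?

active; I_C ≈ 0.41 mA

Assume active. Base-emitter loop: I_B = (V_BB − V_BE)/(R_B + (β+1)R_E) = (2.5 − 0.7)/(270 + 81×1) = 0.00513 mA.
I_C = β·I_B = 80×0.00513 = 0.41 mA.
V_CE = V_CC − I_C·R_C − I_E·R_E = 6.7 − 0.41×1.8 − 0.415×1 = 5.55 V > V_CE(sat), so the active-region assumption holds.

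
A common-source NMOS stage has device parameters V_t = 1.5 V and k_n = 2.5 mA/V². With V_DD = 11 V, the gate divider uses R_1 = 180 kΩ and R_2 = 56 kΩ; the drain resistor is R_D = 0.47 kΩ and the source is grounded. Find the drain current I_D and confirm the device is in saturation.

I_D ≈ 1.5 mA

V_G = V_DD·R_2/(R_1+R_2) = 11×56/236 = 2.61 V. With the source grounded, V_GS = V_G = 2.61 V.
Assume saturation: I_D = (k_n/2)(V_GS − V_t)² = (2.5/2)×(2.61 − 1.5)² = 1.25×1.11² = 1.54 mA.
V_DS = V_DD − I_D·R_D = 11 − 1.54×0.47 = 10.3 V.
Saturation requires V_DS ≥ V_GS − V_t = 1.11 V; 10.3 ≥ 1.11 ✓.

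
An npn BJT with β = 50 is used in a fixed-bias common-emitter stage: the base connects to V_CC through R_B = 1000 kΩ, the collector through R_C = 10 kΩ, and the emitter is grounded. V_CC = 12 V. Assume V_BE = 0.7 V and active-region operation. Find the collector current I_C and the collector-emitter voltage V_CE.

Base loop: V_CC = I_B·R_B + V_BE, so I_B = (12 − 0.7)/1000 kΩ = 0.0113 mA.
In the active region I_C = β·I_B = 50 × 0.0113 = 0.565 mA.
Collector loop: V_CE = V_CC − I_C·R_C = 12 − 0.565×10 = 6.35 V.
Since V_CE = 6.35 V > V_CE(sat) ≈ 0.2 V, the transistor is in the active region as assumed.

I_C ≈ 0.57 mA, V_CE ≈ 6.3 V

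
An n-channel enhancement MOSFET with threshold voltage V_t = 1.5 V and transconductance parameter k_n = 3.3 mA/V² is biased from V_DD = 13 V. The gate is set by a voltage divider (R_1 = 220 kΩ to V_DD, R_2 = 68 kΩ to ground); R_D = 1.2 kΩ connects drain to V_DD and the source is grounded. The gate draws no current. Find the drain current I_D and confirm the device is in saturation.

V_G = V_DD·R_2/(R_1+R_2) = 13×68/288 = 3.07 V. With the source grounded, V_GS = V_G = 3.07 V.
Assume saturation: I_D = (k_n/2)(V_GS − V_t)² = (3.3/2)×(3.07 − 1.5)² = 1.65×1.57² = 4.06 mA.
V_DS = V_DD − I_D·R_D = 13 − 4.06×1.2 = 8.12 V.
Saturation requires V_DS ≥ V_GS − V_t = 1.57 V; 8.12 ≥ 1.57 ✓.

I_D ≈ 4.1 mA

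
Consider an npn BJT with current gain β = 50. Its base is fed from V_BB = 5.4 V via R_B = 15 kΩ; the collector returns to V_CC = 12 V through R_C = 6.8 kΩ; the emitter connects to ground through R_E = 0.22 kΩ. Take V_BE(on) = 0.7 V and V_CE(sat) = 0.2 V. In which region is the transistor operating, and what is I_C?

Assume active: I_B = (5.4 − 0.7)/(15 + 51×0.22) = 0.179 mA, I_C = β·I_B = 8.96 mA.
Then V_CE = 12 − 8.96×6.8 − 9.14×0.22 = -51 V < 0.2 V — the active assumption fails.
Re-solve with V_CE = 0.2 V. KCL at the emitter: V_E/R_E = (V_BB−0.7−V_E)/R_B + (V_CC−0.2−V_E)/R_C, giving V_E = 0.43 V.
I_C = (V_CC − 0.2 − V_E)/R_C = (11.8 − 0.43)/6.8 = 1.67 mA.
Check: I_B = (4.7 − 0.43)/15 = 0.285 mA, and β·I_B = 14.2 mA > I_C, confirming saturation.

saturation; I_C ≈ 1.7 mA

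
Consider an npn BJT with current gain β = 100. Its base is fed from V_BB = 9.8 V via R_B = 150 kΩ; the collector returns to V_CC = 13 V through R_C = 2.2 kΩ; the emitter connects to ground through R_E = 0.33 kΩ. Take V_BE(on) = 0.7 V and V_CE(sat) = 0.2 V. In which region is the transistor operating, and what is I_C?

Assume active. Base-emitter loop: I_B = (V_BB − V_BE)/(R_B + (β+1)R_E) = (9.8 − 0.7)/(150 + 101×0.33) = 0.0496 mA.
I_C = β·I_B = 100×0.0496 = 4.96 mA.
V_CE = V_CC − I_C·R_C − I_E·R_E = 13 − 4.96×2.2 − 5.01×0.33 = 0.425 V > V_CE(sat), so the active-region assumption holds.

active; I_C ≈ 5 mA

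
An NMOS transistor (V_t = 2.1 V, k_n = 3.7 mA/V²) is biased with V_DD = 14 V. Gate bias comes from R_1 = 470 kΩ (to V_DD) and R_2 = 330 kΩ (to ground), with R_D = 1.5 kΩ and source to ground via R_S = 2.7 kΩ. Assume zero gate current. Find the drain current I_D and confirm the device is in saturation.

V_G = V_DD·R_2/(R_1+R_2) = 14×330/800 = 5.78 V.
Assume saturation: I_D = (k_n/2)(V_GS − V_t)² with V_GS = V_G − I_D·R_S = 5.78 − 2.7·I_D.
Substituting gives 13.5·I_D² − 37.7·I_D + 25 = 0, with roots I_D = 1.08 or 1.72 mA.
The root I_D = 1.72 mA gives V_GS = 1.14 V ≤ V_t, so take I_D = 1.08 mA.
Then V_GS = 2.86 V and V_DS = V_DD − I_D(R_D+R_S) = 14 − 1.08×4.2 = 9.47 V.
Saturation requires V_DS ≥ V_GS − V_t = 0.763 V; 9.47 ≥ 0.763 ✓.

I_D ≈ 1.1 mA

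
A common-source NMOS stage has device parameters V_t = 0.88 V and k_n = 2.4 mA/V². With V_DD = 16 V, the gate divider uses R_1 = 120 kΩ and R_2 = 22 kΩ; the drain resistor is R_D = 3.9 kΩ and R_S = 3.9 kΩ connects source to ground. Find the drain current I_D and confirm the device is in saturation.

V_G = V_DD·R_2/(R_1+R_2) = 16×22/142 = 2.48 V.
Assume saturation: I_D = (k_n/2)(V_GS − V_t)² with V_GS = V_G − I_D·R_S = 2.48 − 3.9·I_D.
Substituting gives 18.3·I_D² − 16·I_D + 3.07 = 0, with roots I_D = 0.285 or 0.59 mA.
The root I_D = 0.59 mA gives V_GS = 0.179 V ≤ V_t, so take I_D = 0.285 mA.
Then V_GS = 1.37 V and V_DS = V_DD − I_D(R_D+R_S) = 16 − 0.285×7.8 = 13.8 V.
Saturation requires V_DS ≥ V_GS − V_t = 0.487 V; 13.8 ≥ 0.487 ✓.

I_D ≈ 0.29 mA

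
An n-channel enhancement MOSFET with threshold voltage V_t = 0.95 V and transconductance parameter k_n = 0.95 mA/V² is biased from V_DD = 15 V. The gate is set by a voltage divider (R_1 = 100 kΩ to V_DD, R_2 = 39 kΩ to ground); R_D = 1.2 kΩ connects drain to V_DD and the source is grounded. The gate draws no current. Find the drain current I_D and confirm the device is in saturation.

I_D ≈ 5 mA

V_G = V_DD·R_2/(R_1+R_2) = 15×39/139 = 4.21 V. With the source grounded, V_GS = V_G = 4.21 V.
Assume saturation: I_D = (k_n/2)(V_GS − V_t)² = (0.95/2)×(4.21 − 0.95)² = 0.475×3.26² = 5.04 mA.
V_DS = V_DD − I_D·R_D = 15 − 5.04×1.2 = 8.95 V.
Saturation requires V_DS ≥ V_GS − V_t = 3.26 V; 8.95 ≥ 3.26 ✓.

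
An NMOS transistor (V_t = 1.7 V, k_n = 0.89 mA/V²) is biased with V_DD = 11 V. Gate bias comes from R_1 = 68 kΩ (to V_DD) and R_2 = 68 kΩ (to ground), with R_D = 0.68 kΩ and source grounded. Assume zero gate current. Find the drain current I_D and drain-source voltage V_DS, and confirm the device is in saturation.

V_G = V_DD·R_2/(R_1+R_2) = 11×68/136 = 5.5 V. With the source grounded, V_GS = V_G = 5.5 V.
Assume saturation: I_D = (k_n/2)(V_GS − V_t)² = (0.89/2)×(5.5 − 1.7)² = 0.445×3.8² = 6.43 mA.
V_DS = V_DD − I_D·R_D = 11 − 6.43×0.68 = 6.63 V.
Saturation requires V_DS ≥ V_GS − V_t = 3.8 V; 6.63 ≥ 3.8 ✓.

I_D ≈ 6.4 mA, V_DS ≈ 6.6 V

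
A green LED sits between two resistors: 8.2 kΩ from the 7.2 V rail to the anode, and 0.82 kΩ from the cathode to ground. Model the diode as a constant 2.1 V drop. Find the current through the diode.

I ≈ 0.57 mA

The two resistors are in series with the diode, so KVL gives 7.2 = I·8.2 + 2.1 + I·0.82.
I = (7.2 − 2.1) / (8.2 + 0.82) kΩ = 5.1 / 9.02 = 0.565 mA.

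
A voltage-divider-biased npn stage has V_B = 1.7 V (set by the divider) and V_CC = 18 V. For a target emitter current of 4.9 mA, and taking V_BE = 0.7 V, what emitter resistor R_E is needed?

V_E = V_B − V_BE = 1.7 − 0.7 = 1 V.
R_E = V_E / I_E = 1 / 4.9 = 0.204 kΩ.

R_E ≈ 0.2 kΩ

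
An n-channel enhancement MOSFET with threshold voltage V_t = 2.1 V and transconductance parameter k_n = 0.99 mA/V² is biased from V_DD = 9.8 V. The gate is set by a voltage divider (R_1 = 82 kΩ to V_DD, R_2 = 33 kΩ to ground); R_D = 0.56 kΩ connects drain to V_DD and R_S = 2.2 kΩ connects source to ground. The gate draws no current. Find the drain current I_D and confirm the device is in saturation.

I_D ≈ 0.11 mA

V_G = V_DD·R_2/(R_1+R_2) = 9.8×33/115 = 2.81 V.
Assume saturation: I_D = (k_n/2)(V_GS − V_t)² with V_GS = V_G − I_D·R_S = 2.81 − 2.2·I_D.
Substituting gives 2.4·I_D² − 2.55·I_D + 0.251 = 0, with roots I_D = 0.11 or 0.955 mA.
The root I_D = 0.955 mA gives V_GS = 0.711 V ≤ V_t, so take I_D = 0.11 mA.
Then V_GS = 2.57 V and V_DS = V_DD − I_D(R_D+R_S) = 9.8 − 0.11×2.76 = 9.5 V.
Saturation requires V_DS ≥ V_GS − V_t = 0.471 V; 9.5 ≥ 0.471 ✓.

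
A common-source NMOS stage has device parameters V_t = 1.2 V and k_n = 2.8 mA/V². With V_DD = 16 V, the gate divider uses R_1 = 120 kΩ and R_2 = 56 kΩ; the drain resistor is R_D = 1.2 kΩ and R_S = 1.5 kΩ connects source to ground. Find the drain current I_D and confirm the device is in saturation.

I_D ≈ 1.8 mA

V_G = V_DD·R_2/(R_1+R_2) = 16×56/176 = 5.09 V.
Assume saturation: I_D = (k_n/2)(V_GS − V_t)² with V_GS = V_G − I_D·R_S = 5.09 − 1.5·I_D.
Substituting gives 3.15·I_D² − 17.3·I_D + 21.2 = 0, with roots I_D = 1.83 or 3.67 mA.
The root I_D = 3.67 mA gives V_GS = -0.42 V ≤ V_t, so take I_D = 1.83 mA.
Then V_GS = 2.34 V and V_DS = V_DD − I_D(R_D+R_S) = 16 − 1.83×2.7 = 11.1 V.
Saturation requires V_DS ≥ V_GS − V_t = 1.14 V; 11.1 ≥ 1.14 ✓.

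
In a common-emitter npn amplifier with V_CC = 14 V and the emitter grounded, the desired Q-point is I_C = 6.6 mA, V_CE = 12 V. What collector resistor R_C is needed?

Collector loop: V_CC = I_C·R_C + V_CE.
R_C = (V_CC − V_CE)/I_C = (14 − 12)/6.6 = 0.303 kΩ.

R_C ≈ 0.3 kΩ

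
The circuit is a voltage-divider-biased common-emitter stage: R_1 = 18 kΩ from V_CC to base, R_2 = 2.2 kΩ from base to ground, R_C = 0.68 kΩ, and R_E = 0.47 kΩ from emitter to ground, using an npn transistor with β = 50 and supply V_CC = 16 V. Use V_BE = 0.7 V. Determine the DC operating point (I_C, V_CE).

Thevenize the base divider: V_Th = V_CC·R_2/(R_1+R_2) = 16×2.2/20.2 = 1.74 V, R_Th = R_1‖R_2 = 1.96 kΩ.
Base-emitter loop: V_Th = I_B·R_Th + V_BE + (β+1)I_B·R_E, so I_B = (1.74 − 0.7) / (1.96 + 51×0.47) = 0.0402 mA.
I_C = β·I_B = 50×0.0402 = 2.01 mA, and I_E = (β+1)I_B = 2.05 mA.
V_CE = V_CC − I_C·R_C − I_E·R_E = 16 − 2.01×0.68 − 2.05×0.47 = 13.7 V.
V_CE = 13.7 V > 0.2 V confirms active-region operation.

I_C ≈ 2 mA, V_CE ≈ 14 V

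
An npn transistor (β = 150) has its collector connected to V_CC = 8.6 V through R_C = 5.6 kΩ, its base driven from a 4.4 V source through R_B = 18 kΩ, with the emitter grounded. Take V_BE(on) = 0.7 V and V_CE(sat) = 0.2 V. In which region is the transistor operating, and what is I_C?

saturation; I_C ≈ 1.5 mA

Assume active: I_B = (4.4 − 0.7)/18 = 0.206 mA, giving I_C = β·I_B = 30.8 mA.
But then V_CE = 8.6 − 30.8×5.6 = -164 V < V_CE(sat) = 0.2 V — impossible in the active region.
So the transistor is saturated. With V_CE = 0.2 V, I_C = (V_CC − 0.2)/R_C = 8.4/5.6 = 1.5 mA.
Check: β·I_B = 30.8 mA > I_C = 1.5 mA, confirming saturation.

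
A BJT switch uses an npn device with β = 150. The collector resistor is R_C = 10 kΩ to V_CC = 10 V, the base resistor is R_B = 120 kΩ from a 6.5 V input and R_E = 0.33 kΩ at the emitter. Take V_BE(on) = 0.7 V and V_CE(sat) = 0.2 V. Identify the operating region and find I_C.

Assume active: I_B = (6.5 − 0.7)/(120 + 151×0.33) = 0.0342 mA, I_C = β·I_B = 5.12 mA.
Then V_CE = 10 − 5.12×10 − 5.16×0.33 = -42.9 V < 0.2 V — the active assumption fails.
Re-solve with V_CE = 0.2 V. KCL at the emitter: V_E/R_E = (V_BB−0.7−V_E)/R_B + (V_CC−0.2−V_E)/R_C, giving V_E = 0.328 V.
I_C = (V_CC − 0.2 − V_E)/R_C = (9.8 − 0.328)/10 = 0.947 mA.
Check: I_B = (5.8 − 0.328)/120 = 0.0456 mA, and β·I_B = 6.84 mA > I_C, confirming saturation.

saturation; I_C ≈ 0.95 mA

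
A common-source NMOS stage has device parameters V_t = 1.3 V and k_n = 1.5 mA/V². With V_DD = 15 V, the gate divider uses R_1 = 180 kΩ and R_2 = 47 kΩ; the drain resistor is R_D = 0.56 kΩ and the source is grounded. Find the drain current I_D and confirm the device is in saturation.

I_D ≈ 2.4 mA

V_G = V_DD·R_2/(R_1+R_2) = 15×47/227 = 3.11 V. With the source grounded, V_GS = V_G = 3.11 V.
Assume saturation: I_D = (k_n/2)(V_GS − V_t)² = (1.5/2)×(3.11 − 1.3)² = 0.75×1.81² = 2.45 mA.
V_DS = V_DD − I_D·R_D = 15 − 2.45×0.56 = 13.6 V.
Saturation requires V_DS ≥ V_GS − V_t = 1.81 V; 13.6 ≥ 1.81 ✓.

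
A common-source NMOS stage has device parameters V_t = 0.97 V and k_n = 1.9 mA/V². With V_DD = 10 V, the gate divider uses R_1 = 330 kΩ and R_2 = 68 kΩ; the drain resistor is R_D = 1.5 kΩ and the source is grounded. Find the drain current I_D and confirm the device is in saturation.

I_D ≈ 0.52 mA

V_G = V_DD·R_2/(R_1+R_2) = 10×68/398 = 1.71 V. With the source grounded, V_GS = V_G = 1.71 V.
Assume saturation: I_D = (k_n/2)(V_GS − V_t)² = (1.9/2)×(1.71 − 0.97)² = 0.95×0.739² = 0.518 mA.
V_DS = V_DD − I_D·R_D = 10 − 0.518×1.5 = 9.22 V.
Saturation requires V_DS ≥ V_GS − V_t = 0.739 V; 9.22 ≥ 0.739 ✓.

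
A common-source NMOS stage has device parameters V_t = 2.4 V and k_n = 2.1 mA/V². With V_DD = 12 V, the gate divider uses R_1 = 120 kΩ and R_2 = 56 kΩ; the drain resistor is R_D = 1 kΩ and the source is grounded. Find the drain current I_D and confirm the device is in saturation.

I_D ≈ 2.1 mA

V_G = V_DD·R_2/(R_1+R_2) = 12×56/176 = 3.82 V. With the source grounded, V_GS = V_G = 3.82 V.
Assume saturation: I_D = (k_n/2)(V_GS − V_t)² = (2.1/2)×(3.82 − 2.4)² = 1.05×1.42² = 2.11 mA.
V_DS = V_DD − I_D·R_D = 12 − 2.11×1 = 9.89 V.
Saturation requires V_DS ≥ V_GS − V_t = 1.42 V; 9.89 ≥ 1.42 ✓.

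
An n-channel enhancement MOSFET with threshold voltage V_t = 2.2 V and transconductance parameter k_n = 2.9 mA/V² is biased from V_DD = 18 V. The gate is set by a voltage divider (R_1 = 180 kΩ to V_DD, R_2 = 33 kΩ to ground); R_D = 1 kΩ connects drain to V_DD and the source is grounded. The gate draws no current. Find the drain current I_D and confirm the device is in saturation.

I_D ≈ 0.5 mA

V_G = V_DD·R_2/(R_1+R_2) = 18×33/213 = 2.79 V. With the source grounded, V_GS = V_G = 2.79 V.
Assume saturation: I_D = (k_n/2)(V_GS − V_t)² = (2.9/2)×(2.79 − 2.2)² = 1.45×0.589² = 0.503 mA.
V_DS = V_DD − I_D·R_D = 18 − 0.503×1 = 17.5 V.
Saturation requires V_DS ≥ V_GS − V_t = 0.589 V; 17.5 ≥ 0.589 ✓.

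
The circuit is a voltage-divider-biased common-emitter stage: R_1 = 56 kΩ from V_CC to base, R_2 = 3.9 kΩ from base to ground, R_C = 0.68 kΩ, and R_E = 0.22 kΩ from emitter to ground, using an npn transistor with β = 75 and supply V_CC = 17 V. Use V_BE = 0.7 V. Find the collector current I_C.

I_C ≈ 1.5 mA

Thevenize the base divider: V_Th = V_CC·R_2/(R_1+R_2) = 17×3.9/59.9 = 1.11 V, R_Th = R_1‖R_2 = 3.65 kΩ.
Base-emitter loop: V_Th = I_B·R_Th + V_BE + (β+1)I_B·R_E, so I_B = (1.11 − 0.7) / (3.65 + 76×0.22) = 0.02 mA.
I_C = β·I_B = 75×0.02 = 1.5 mA, and I_E = (β+1)I_B = 1.52 mA.
V_CE = V_CC − I_C·R_C − I_E·R_E = 17 − 1.5×0.68 − 1.52×0.22 = 15.6 V.
V_CE = 15.6 V > 0.2 V confirms active-region operation.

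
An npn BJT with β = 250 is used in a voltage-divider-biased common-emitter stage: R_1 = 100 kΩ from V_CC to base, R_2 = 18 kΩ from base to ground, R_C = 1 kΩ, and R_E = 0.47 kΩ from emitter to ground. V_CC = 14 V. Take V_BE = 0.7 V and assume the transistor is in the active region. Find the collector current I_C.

Thevenize the base divider: V_Th = V_CC·R_2/(R_1+R_2) = 14×18/118 = 2.14 V, R_Th = R_1‖R_2 = 15.3 kΩ.
Base-emitter loop: V_Th = I_B·R_Th + V_BE + (β+1)I_B·R_E, so I_B = (2.14 − 0.7) / (15.3 + 251×0.47) = 0.0108 mA.
I_C = β·I_B = 250×0.0108 = 2.69 mA, and I_E = (β+1)I_B = 2.7 mA.
V_CE = V_CC − I_C·R_C − I_E·R_E = 14 − 2.69×1 − 2.7×0.47 = 10 V.
V_CE = 10 V > 0.2 V confirms active-region operation.

I_C ≈ 2.7 mA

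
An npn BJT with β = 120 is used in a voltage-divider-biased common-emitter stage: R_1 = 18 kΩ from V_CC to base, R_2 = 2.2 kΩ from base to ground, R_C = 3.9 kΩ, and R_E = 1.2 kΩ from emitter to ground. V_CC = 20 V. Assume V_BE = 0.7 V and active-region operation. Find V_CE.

V_CE ≈ 14 V

Thevenize the base divider: V_Th = V_CC·R_2/(R_1+R_2) = 20×2.2/20.2 = 2.18 V, R_Th = R_1‖R_2 = 1.96 kΩ.
Base-emitter loop: V_Th = I_B·R_Th + V_BE + (β+1)I_B·R_E, so I_B = (2.18 − 0.7) / (1.96 + 121×1.2) = 0.01 mA.
I_C = β·I_B = 120×0.01 = 1.21 mA, and I_E = (β+1)I_B = 1.22 mA.
V_CE = V_CC − I_C·R_C − I_E·R_E = 20 − 1.21×3.9 − 1.22×1.2 = 13.8 V.
V_CE = 13.8 V > 0.2 V confirms active-region operation.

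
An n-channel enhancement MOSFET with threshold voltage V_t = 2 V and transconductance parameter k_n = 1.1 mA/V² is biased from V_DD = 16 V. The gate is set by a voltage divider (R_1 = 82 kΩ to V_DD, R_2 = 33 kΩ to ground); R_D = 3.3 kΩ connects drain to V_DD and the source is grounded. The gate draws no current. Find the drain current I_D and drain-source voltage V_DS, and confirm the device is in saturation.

V_G = V_DD·R_2/(R_1+R_2) = 16×33/115 = 4.59 V. With the source grounded, V_GS = V_G = 4.59 V.
Assume saturation: I_D = (k_n/2)(V_GS − V_t)² = (1.1/2)×(4.59 − 2)² = 0.55×2.59² = 3.69 mA.
V_DS = V_DD − I_D·R_D = 16 − 3.69×3.3 = 3.81 V.
Saturation requires V_DS ≥ V_GS − V_t = 2.59 V; 3.81 ≥ 2.59 ✓.

I_D ≈ 3.7 mA, V_DS ≈ 3.8 V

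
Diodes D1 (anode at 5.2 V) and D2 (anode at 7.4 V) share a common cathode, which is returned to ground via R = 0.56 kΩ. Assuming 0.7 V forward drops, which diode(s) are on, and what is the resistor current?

Assume both conduct. Then node N would need to be at both 5.2−0.7 = 4.5 V and 7.4−0.7 = 6.7 V, which is impossible.
Assume only D2 conducts: V_N = 7.4 − 0.7 = 6.7 V, so I_R = 6.7/0.56 = 12 mA.
Check D1: its anode-to-cathode voltage is 5.2 − 6.7 = -1.5 V < 0.7 V, so it is off. The assumption is consistent.

Only D2 conducts; I_R ≈ 12 mA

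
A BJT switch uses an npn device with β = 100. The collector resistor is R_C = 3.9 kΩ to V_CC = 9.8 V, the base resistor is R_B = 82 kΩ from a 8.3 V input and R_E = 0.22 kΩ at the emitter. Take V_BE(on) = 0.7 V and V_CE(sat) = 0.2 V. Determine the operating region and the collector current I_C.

Assume active: I_B = (8.3 − 0.7)/(82 + 101×0.22) = 0.0729 mA, I_C = β·I_B = 7.29 mA.
Then V_CE = 9.8 − 7.29×3.9 − 7.37×0.22 = -20.3 V < 0.2 V — the active assumption fails.
Re-solve with V_CE = 0.2 V. KCL at the emitter: V_E/R_E = (V_BB−0.7−V_E)/R_B + (V_CC−0.2−V_E)/R_C, giving V_E = 0.531 V.
I_C = (V_CC − 0.2 − V_E)/R_C = (9.6 − 0.531)/3.9 = 2.33 mA.
Check: I_B = (7.6 − 0.531)/82 = 0.0862 mA, and β·I_B = 8.62 mA > I_C, confirming saturation.

saturation; I_C ≈ 2.3 mA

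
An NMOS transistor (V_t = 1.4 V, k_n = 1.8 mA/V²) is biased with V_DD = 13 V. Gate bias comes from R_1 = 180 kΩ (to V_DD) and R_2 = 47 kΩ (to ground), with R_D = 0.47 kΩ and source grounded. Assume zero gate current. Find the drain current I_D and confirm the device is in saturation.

V_G = V_DD·R_2/(R_1+R_2) = 13×47/227 = 2.69 V. With the source grounded, V_GS = V_G = 2.69 V.
Assume saturation: I_D = (k_n/2)(V_GS − V_t)² = (1.8/2)×(2.69 − 1.4)² = 0.9×1.29² = 1.5 mA.
V_DS = V_DD − I_D·R_D = 13 − 1.5×0.47 = 12.3 V.
Saturation requires V_DS ≥ V_GS − V_t = 1.29 V; 12.3 ≥ 1.29 ✓.

I_D ≈ 1.5 mA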